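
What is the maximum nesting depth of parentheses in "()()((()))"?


Input: "()()((()))"
Tracking depth:
  Position 0 '(': depth becomes 1
  Position 1 ')': depth becomes 0
  Position 2 '(': depth becomes 1
  Position 3 ')': depth becomes 0
  Position 4 '(': depth becomes 1
  Position 5 '(': depth becomes 2
  Position 6 '(': depth becomes 3
  Position 7 ')': depth becomes 2
  Position 8 ')': depth becomes 1
  Position 9 ')': depth becomes 0
Maximum depth reached: 3

3


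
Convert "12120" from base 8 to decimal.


Input: "12120" in base 8
Positional expansion:
  Digit '1' (value 1) x 8^4 = 4096
  Digit '2' (value 2) x 8^3 = 1024
  Digit '1' (value 1) x 8^2 = 64
  Digit '2' (value 2) x 8^1 = 16
  Digit '0' (value 0) x 8^0 = 0
Sum = 5200

5200


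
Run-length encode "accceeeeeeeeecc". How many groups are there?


Input: accceeeeeeeeecc
Scanning for consecutive runs:
  Group 1: 'a' x 1 (positions 0-0)
  Group 2: 'c' x 3 (positions 1-3)
  Group 3: 'e' x 9 (positions 4-12)
  Group 4: 'c' x 2 (positions 13-14)
Total groups: 4

4


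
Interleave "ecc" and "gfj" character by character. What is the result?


Interleaving "ecc" and "gfj":
  Position 0: 'e' from first, 'g' from second => "eg"
  Position 1: 'c' from first, 'f' from second => "cf"
  Position 2: 'c' from first, 'j' from second => "cj"
Result: egcfcj

egcfcj


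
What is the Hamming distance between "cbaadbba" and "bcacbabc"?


Comparing "cbaadbba" and "bcacbabc" position by position:
  Position 0: 'c' vs 'b' => differ
  Position 1: 'b' vs 'c' => differ
  Position 2: 'a' vs 'a' => same
  Position 3: 'a' vs 'c' => differ
  Position 4: 'd' vs 'b' => differ
  Position 5: 'b' vs 'a' => differ
  Position 6: 'b' vs 'b' => same
  Position 7: 'a' vs 'c' => differ
Total differences (Hamming distance): 6

6


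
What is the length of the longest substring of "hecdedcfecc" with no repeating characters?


Input: "hecdedcfecc"
Sliding window (track last position of each char):
  Position 0 ('h'): window [0,0] length 1 -- new best
  Position 1 ('e'): window [0,1] length 2 -- new best
  Position 2 ('c'): window [0,2] length 3 -- new best
  Position 3 ('d'): window [0,3] length 4 -- new best
  Position 4 ('e'): repeat (last at 1), move window start to 2
  Position 4 ('e'): window [2,4] length 3
  Position 5 ('d'): repeat (last at 3), move window start to 4
  Position 5 ('d'): window [4,5] length 2
  Position 6 ('c'): window [4,6] length 3
  Position 7 ('f'): window [4,7] length 4
  Position 8 ('e'): repeat (last at 4), move window start to 5
  Position 8 ('e'): window [5,8] length 4
  Position 9 ('c'): repeat (last at 6), move window start to 7
  Position 9 ('c'): window [7,9] length 3
  Position 10 ('c'): repeat (last at 9), move window start to 10
  Position 10 ('c'): window [10,10] length 1
Longest substring with no repeats: "hecd" with length 4

4


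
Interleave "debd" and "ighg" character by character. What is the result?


Interleaving "debd" and "ighg":
  Position 0: 'd' from first, 'i' from second => "di"
  Position 1: 'e' from first, 'g' from second => "eg"
  Position 2: 'b' from first, 'h' from second => "bh"
  Position 3: 'd' from first, 'g' from second => "dg"
Result: diegbhdg

diegbhdg


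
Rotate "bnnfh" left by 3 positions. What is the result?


Input: "bnnfh", rotate left by 3
First 3 characters: "bnn"
Remaining characters: "fh"
Concatenate remaining + first: "fh" + "bnn" = "fhbnn"

fhbnn


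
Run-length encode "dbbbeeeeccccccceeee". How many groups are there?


Input: dbbbeeeeccccccceeee
Scanning for consecutive runs:
  Group 1: 'd' x 1 (positions 0-0)
  Group 2: 'b' x 3 (positions 1-3)
  Group 3: 'e' x 4 (positions 4-7)
  Group 4: 'c' x 7 (positions 8-14)
  Group 5: 'e' x 4 (positions 15-18)
Total groups: 5

5


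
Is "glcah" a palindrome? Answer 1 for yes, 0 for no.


Input: glcah
Reversed: haclg
  Compare pos 0 ('g') with pos 4 ('h'): MISMATCH
  Compare pos 1 ('l') with pos 3 ('a'): MISMATCH
Result: not a palindrome

0


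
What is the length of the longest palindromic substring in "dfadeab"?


Input: "dfadeab"
Checking substrings for palindromes:
  No multi-char palindromic substrings found
Longest palindromic substring: "d" with length 1

1


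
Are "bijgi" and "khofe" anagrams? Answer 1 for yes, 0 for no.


Strings: "bijgi", "khofe"
Sorted first:  bgiij
Sorted second: efhko
Differ at position 0: 'b' vs 'e' => not anagrams

0


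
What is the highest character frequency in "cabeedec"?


Input: cabeedec
Character counts:
  'a': 1
  'b': 1
  'c': 2
  'd': 1
  'e': 3
Maximum frequency: 3

3


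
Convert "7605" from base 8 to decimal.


Input: "7605" in base 8
Positional expansion:
  Digit '7' (value 7) x 8^3 = 3584
  Digit '6' (value 6) x 8^2 = 384
  Digit '0' (value 0) x 8^1 = 0
  Digit '5' (value 5) x 8^0 = 5
Sum = 3973

3973


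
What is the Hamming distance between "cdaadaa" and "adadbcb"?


Comparing "cdaadaa" and "adadbcb" position by position:
  Position 0: 'c' vs 'a' => differ
  Position 1: 'd' vs 'd' => same
  Position 2: 'a' vs 'a' => same
  Position 3: 'a' vs 'd' => differ
  Position 4: 'd' vs 'b' => differ
  Position 5: 'a' vs 'c' => differ
  Position 6: 'a' vs 'b' => differ
Total differences (Hamming distance): 5

5


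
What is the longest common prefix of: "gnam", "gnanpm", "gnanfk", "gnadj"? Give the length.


Words: gnam, gnanpm, gnanfk, gnadj
  Position 0: all 'g' => match
  Position 1: all 'n' => match
  Position 2: all 'a' => match
  Position 3: ('m', 'n', 'n', 'd') => mismatch, stop
LCP = "gna" (length 3)

3


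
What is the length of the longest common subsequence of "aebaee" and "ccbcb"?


LCS of "aebaee" and "ccbcb"
DP table:
           c    c    b    c    b
      0    0    0    0    0    0
  a   0    0    0    0    0    0
  e   0    0    0    0    0    0
  b   0    0    0    1    1    1
  a   0    0    0    1    1    1
  e   0    0    0    1    1    1
  e   0    0    0    1    1    1
LCS length = dp[6][5] = 1

1


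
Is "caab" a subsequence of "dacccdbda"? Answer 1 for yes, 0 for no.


Check if "caab" is a subsequence of "dacccdbda"
Greedy scan:
  Position 0 ('d'): no match needed
  Position 1 ('a'): no match needed
  Position 2 ('c'): matches sub[0] = 'c'
  Position 3 ('c'): no match needed
  Position 4 ('c'): no match needed
  Position 5 ('d'): no match needed
  Position 6 ('b'): no match needed
  Position 7 ('d'): no match needed
  Position 8 ('a'): matches sub[1] = 'a'
Only matched 2/4 characters => not a subsequence

0


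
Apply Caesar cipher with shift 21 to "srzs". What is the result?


Caesar cipher: shift "srzs" by 21
  's' (pos 18) + 21 = pos 13 = 'n'
  'r' (pos 17) + 21 = pos 12 = 'm'
  'z' (pos 25) + 21 = pos 20 = 'u'
  's' (pos 18) + 21 = pos 13 = 'n'
Result: nmun

nmun


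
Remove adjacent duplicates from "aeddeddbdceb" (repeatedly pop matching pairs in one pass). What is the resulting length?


Input: aeddeddbdceb
Stack-based adjacent duplicate removal:
  Read 'a': push. Stack: a
  Read 'e': push. Stack: ae
  Read 'd': push. Stack: aed
  Read 'd': matches stack top 'd' => pop. Stack: ae
  Read 'e': matches stack top 'e' => pop. Stack: a
  Read 'd': push. Stack: ad
  Read 'd': matches stack top 'd' => pop. Stack: a
  Read 'b': push. Stack: ab
  Read 'd': push. Stack: abd
  Read 'c': push. Stack: abdc
  Read 'e': push. Stack: abdce
  Read 'b': push. Stack: abdceb
Final stack: "abdceb" (length 6)

6


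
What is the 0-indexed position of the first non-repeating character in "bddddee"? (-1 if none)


Input: bddddee
Character frequencies:
  'b': 1
  'd': 4
  'e': 2
Scanning left to right for freq == 1:
  Position 0 ('b'): unique! => answer = 0

0


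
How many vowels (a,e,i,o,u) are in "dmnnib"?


Input: dmnnib
Checking each character:
  'd' at position 0: consonant
  'm' at position 1: consonant
  'n' at position 2: consonant
  'n' at position 3: consonant
  'i' at position 4: vowel (running total: 1)
  'b' at position 5: consonant
Total vowels: 1

1


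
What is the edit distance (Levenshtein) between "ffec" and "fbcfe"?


Computing edit distance: "ffec" -> "fbcfe"
DP table:
           f    b    c    f    e
      0    1    2    3    4    5
  f   1    0    1    2    3    4
  f   2    1    1    2    2    3
  e   3    2    2    2    3    2
  c   4    3    3    2    3    3
Edit distance = dp[4][5] = 3

3


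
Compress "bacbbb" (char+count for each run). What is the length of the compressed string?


Input: bacbbb
Runs:
  'b' x 1 => "b1"
  'a' x 1 => "a1"
  'c' x 1 => "c1"
  'b' x 3 => "b3"
Compressed: "b1a1c1b3"
Compressed length: 8

8


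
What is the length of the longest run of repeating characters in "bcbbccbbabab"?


Input: "bcbbccbbabab"
Scanning for longest run:
  Position 1 ('c'): new char, reset run to 1
  Position 2 ('b'): new char, reset run to 1
  Position 3 ('b'): continues run of 'b', length=2
  Position 4 ('c'): new char, reset run to 1
  Position 5 ('c'): continues run of 'c', length=2
  Position 6 ('b'): new char, reset run to 1
  Position 7 ('b'): continues run of 'b', length=2
  Position 8 ('a'): new char, reset run to 1
  Position 9 ('b'): new char, reset run to 1
  Position 10 ('a'): new char, reset run to 1
  Position 11 ('b'): new char, reset run to 1
Longest run: 'b' with length 2

2


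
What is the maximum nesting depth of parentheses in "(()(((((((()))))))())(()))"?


Input: "(()(((((((()))))))())(()))"
Tracking depth:
  Position 0 '(': depth becomes 1
  Position 1 '(': depth becomes 2
  Position 2 ')': depth becomes 1
  Position 3 '(': depth becomes 2
  Position 4 '(': depth becomes 3
  Position 5 '(': depth becomes 4
  Position 6 '(': depth becomes 5
  Position 7 '(': depth becomes 6
  Position 8 '(': depth becomes 7
  Position 9 '(': depth becomes 8
  Position 10 '(': depth becomes 9
  Position 11 ')': depth becomes 8
  Position 12 ')': depth becomes 7
  Position 13 ')': depth becomes 6
  Position 14 ')': depth becomes 5
  Position 15 ')': depth becomes 4
  Position 16 ')': depth becomes 3
  Position 17 ')': depth becomes 2
  Position 18 '(': depth becomes 3
  Position 19 ')': depth becomes 2
  Position 20 ')': depth becomes 1
  Position 21 '(': depth becomes 2
  Position 22 '(': depth becomes 3
  Position 23 ')': depth becomes 2
  Position 24 ')': depth becomes 1
  Position 25 ')': depth becomes 0
Maximum depth reached: 9

9


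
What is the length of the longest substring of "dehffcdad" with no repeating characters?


Input: "dehffcdad"
Sliding window (track last position of each char):
  Position 0 ('d'): window [0,0] length 1 -- new best
  Position 1 ('e'): window [0,1] length 2 -- new best
  Position 2 ('h'): window [0,2] length 3 -- new best
  Position 3 ('f'): window [0,3] length 4 -- new best
  Position 4 ('f'): repeat (last at 3), move window start to 4
  Position 4 ('f'): window [4,4] length 1
  Position 5 ('c'): window [4,5] length 2
  Position 6 ('d'): window [4,6] length 3
  Position 7 ('a'): window [4,7] length 4
  Position 8 ('d'): repeat (last at 6), move window start to 7
  Position 8 ('d'): window [7,8] length 2
Longest substring with no repeats: "dehf" with length 4

4


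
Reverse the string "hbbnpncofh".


Input: hbbnpncofh
Reading characters right to left:
  Position 9: 'h'
  Position 8: 'f'
  Position 7: 'o'
  Position 6: 'c'
  Position 5: 'n'
  Position 4: 'p'
  Position 3: 'n'
  Position 2: 'b'
  Position 1: 'b'
  Position 0: 'h'
Reversed: hfocnpnbbh

hfocnpnbbh


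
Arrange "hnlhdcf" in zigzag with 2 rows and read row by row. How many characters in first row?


Zigzag "hnlhdcf" into 2 rows:
Placing characters:
  'h' => row 0
  'n' => row 1
  'l' => row 0
  'h' => row 1
  'd' => row 0
  'c' => row 1
  'f' => row 0
Rows:
  Row 0: "hldf"
  Row 1: "nhc"
First row length: 4

4


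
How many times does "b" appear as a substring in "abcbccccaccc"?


Searching for "b" in "abcbccccaccc"
Scanning each position:
  Position 0: "a" => no
  Position 1: "b" => MATCH
  Position 2: "c" => no
  Position 3: "b" => MATCH
  Position 4: "c" => no
  Position 5: "c" => no
  Position 6: "c" => no
  Position 7: "c" => no
  Position 8: "a" => no
  Position 9: "c" => no
  Position 10: "c" => no
  Position 11: "c" => no
Total occurrences: 2

2


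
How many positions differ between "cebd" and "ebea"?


Comparing "cebd" and "ebea" position by position:
  Position 0: 'c' vs 'e' => DIFFER
  Position 1: 'e' vs 'b' => DIFFER
  Position 2: 'b' vs 'e' => DIFFER
  Position 3: 'd' vs 'a' => DIFFER
Positions that differ: 4

4


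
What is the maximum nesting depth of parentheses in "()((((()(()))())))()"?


Input: "()((((()(()))())))()"
Tracking depth:
  Position 0 '(': depth becomes 1
  Position 1 ')': depth becomes 0
  Position 2 '(': depth becomes 1
  Position 3 '(': depth becomes 2
  Position 4 '(': depth becomes 3
  Position 5 '(': depth becomes 4
  Position 6 '(': depth becomes 5
  Position 7 ')': depth becomes 4
  Position 8 '(': depth becomes 5
  Position 9 '(': depth becomes 6
  Position 10 ')': depth becomes 5
  Position 11 ')': depth becomes 4
  Position 12 ')': depth becomes 3
  Position 13 '(': depth becomes 4
  Position 14 ')': depth becomes 3
  Position 15 ')': depth becomes 2
  Position 16 ')': depth becomes 1
  Position 17 ')': depth becomes 0
  Position 18 '(': depth becomes 1
  Position 19 ')': depth becomes 0
Maximum depth reached: 6

6


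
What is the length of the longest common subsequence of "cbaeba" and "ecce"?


LCS of "cbaeba" and "ecce"
DP table:
           e    c    c    e
      0    0    0    0    0
  c   0    0    1    1    1
  b   0    0    1    1    1
  a   0    0    1    1    1
  e   0    1    1    1    2
  b   0    1    1    1    2
  a   0    1    1    1    2
LCS length = dp[6][4] = 2

2


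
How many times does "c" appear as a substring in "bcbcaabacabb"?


Searching for "c" in "bcbcaabacabb"
Scanning each position:
  Position 0: "b" => no
  Position 1: "c" => MATCH
  Position 2: "b" => no
  Position 3: "c" => MATCH
  Position 4: "a" => no
  Position 5: "a" => no
  Position 6: "b" => no
  Position 7: "a" => no
  Position 8: "c" => MATCH
  Position 9: "a" => no
  Position 10: "b" => no
  Position 11: "b" => no
Total occurrences: 3

3


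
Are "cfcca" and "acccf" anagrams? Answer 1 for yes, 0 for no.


Strings: "cfcca", "acccf"
Sorted first:  acccf
Sorted second: acccf
Sorted forms match => anagrams

1


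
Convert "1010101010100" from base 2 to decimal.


Input: "1010101010100" in base 2
Positional expansion:
  Digit '1' (value 1) x 2^12 = 4096
  Digit '0' (value 0) x 2^11 = 0
  Digit '1' (value 1) x 2^10 = 1024
  Digit '0' (value 0) x 2^9 = 0
  Digit '1' (value 1) x 2^8 = 256
  Digit '0' (value 0) x 2^7 = 0
  Digit '1' (value 1) x 2^6 = 64
  Digit '0' (value 0) x 2^5 = 0
  Digit '1' (value 1) x 2^4 = 16
  Digit '0' (value 0) x 2^3 = 0
  Digit '1' (value 1) x 2^2 = 4
  Digit '0' (value 0) x 2^1 = 0
  Digit '0' (value 0) x 2^0 = 0
Sum = 5460

5460


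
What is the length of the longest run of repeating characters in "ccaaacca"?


Input: "ccaaacca"
Scanning for longest run:
  Position 1 ('c'): continues run of 'c', length=2
  Position 2 ('a'): new char, reset run to 1
  Position 3 ('a'): continues run of 'a', length=2
  Position 4 ('a'): continues run of 'a', length=3
  Position 5 ('c'): new char, reset run to 1
  Position 6 ('c'): continues run of 'c', length=2
  Position 7 ('a'): new char, reset run to 1
Longest run: 'a' with length 3

3


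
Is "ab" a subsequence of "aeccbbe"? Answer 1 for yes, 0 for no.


Check if "ab" is a subsequence of "aeccbbe"
Greedy scan:
  Position 0 ('a'): matches sub[0] = 'a'
  Position 1 ('e'): no match needed
  Position 2 ('c'): no match needed
  Position 3 ('c'): no match needed
  Position 4 ('b'): matches sub[1] = 'b'
  Position 5 ('b'): no match needed
  Position 6 ('e'): no match needed
All 2 characters matched => is a subsequence

1


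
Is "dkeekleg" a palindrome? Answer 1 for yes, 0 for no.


Input: dkeekleg
Reversed: gelkeekd
  Compare pos 0 ('d') with pos 7 ('g'): MISMATCH
  Compare pos 1 ('k') with pos 6 ('e'): MISMATCH
  Compare pos 2 ('e') with pos 5 ('l'): MISMATCH
  Compare pos 3 ('e') with pos 4 ('k'): MISMATCH
Result: not a palindrome

0


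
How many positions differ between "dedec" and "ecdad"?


Comparing "dedec" and "ecdad" position by position:
  Position 0: 'd' vs 'e' => DIFFER
  Position 1: 'e' vs 'c' => DIFFER
  Position 2: 'd' vs 'd' => same
  Position 3: 'e' vs 'a' => DIFFER
  Position 4: 'c' vs 'd' => DIFFER
Positions that differ: 4

4


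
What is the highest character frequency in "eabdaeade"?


Input: eabdaeade
Character counts:
  'a': 3
  'b': 1
  'd': 2
  'e': 3
Maximum frequency: 3

3


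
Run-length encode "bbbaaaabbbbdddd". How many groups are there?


Input: bbbaaaabbbbdddd
Scanning for consecutive runs:
  Group 1: 'b' x 3 (positions 0-2)
  Group 2: 'a' x 4 (positions 3-6)
  Group 3: 'b' x 4 (positions 7-10)
  Group 4: 'd' x 4 (positions 11-14)
Total groups: 4

4


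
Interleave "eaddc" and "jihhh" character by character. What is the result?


Interleaving "eaddc" and "jihhh":
  Position 0: 'e' from first, 'j' from second => "ej"
  Position 1: 'a' from first, 'i' from second => "ai"
  Position 2: 'd' from first, 'h' from second => "dh"
  Position 3: 'd' from first, 'h' from second => "dh"
  Position 4: 'c' from first, 'h' from second => "ch"
Result: ejaidhdhch

ejaidhdhch


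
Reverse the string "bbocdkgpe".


Input: bbocdkgpe
Reading characters right to left:
  Position 8: 'e'
  Position 7: 'p'
  Position 6: 'g'
  Position 5: 'k'
  Position 4: 'd'
  Position 3: 'c'
  Position 2: 'o'
  Position 1: 'b'
  Position 0: 'b'
Reversed: epgkdcobb

epgkdcobb


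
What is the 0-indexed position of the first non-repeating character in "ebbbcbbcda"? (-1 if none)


Input: ebbbcbbcda
Character frequencies:
  'a': 1
  'b': 5
  'c': 2
  'd': 1
  'e': 1
Scanning left to right for freq == 1:
  Position 0 ('e'): unique! => answer = 0

0


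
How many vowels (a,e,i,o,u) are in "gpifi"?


Input: gpifi
Checking each character:
  'g' at position 0: consonant
  'p' at position 1: consonant
  'i' at position 2: vowel (running total: 1)
  'f' at position 3: consonant
  'i' at position 4: vowel (running total: 2)
Total vowels: 2

2


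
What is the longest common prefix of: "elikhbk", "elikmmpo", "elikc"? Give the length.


Words: elikhbk, elikmmpo, elikc
  Position 0: all 'e' => match
  Position 1: all 'l' => match
  Position 2: all 'i' => match
  Position 3: all 'k' => match
  Position 4: ('h', 'm', 'c') => mismatch, stop
LCP = "elik" (length 4)

4


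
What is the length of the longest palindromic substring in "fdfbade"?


Input: "fdfbade"
Checking substrings for palindromes:
  [0:3] "fdf" (len 3) => palindrome
Longest palindromic substring: "fdf" with length 3

3


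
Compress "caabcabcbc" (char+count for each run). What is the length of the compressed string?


Input: caabcabcbc
Runs:
  'c' x 1 => "c1"
  'a' x 2 => "a2"
  'b' x 1 => "b1"
  'c' x 1 => "c1"
  'a' x 1 => "a1"
  'b' x 1 => "b1"
  'c' x 1 => "c1"
  'b' x 1 => "b1"
  'c' x 1 => "c1"
Compressed: "c1a2b1c1a1b1c1b1c1"
Compressed length: 18

18


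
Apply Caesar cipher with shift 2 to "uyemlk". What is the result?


Caesar cipher: shift "uyemlk" by 2
  'u' (pos 20) + 2 = pos 22 = 'w'
  'y' (pos 24) + 2 = pos 0 = 'a'
  'e' (pos 4) + 2 = pos 6 = 'g'
  'm' (pos 12) + 2 = pos 14 = 'o'
  'l' (pos 11) + 2 = pos 13 = 'n'
  'k' (pos 10) + 2 = pos 12 = 'm'
Result: wagonm

wagonm


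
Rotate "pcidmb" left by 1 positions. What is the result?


Input: "pcidmb", rotate left by 1
First 1 characters: "p"
Remaining characters: "cidmb"
Concatenate remaining + first: "cidmb" + "p" = "cidmbp"

cidmbp


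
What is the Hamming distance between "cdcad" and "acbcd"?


Comparing "cdcad" and "acbcd" position by position:
  Position 0: 'c' vs 'a' => differ
  Position 1: 'd' vs 'c' => differ
  Position 2: 'c' vs 'b' => differ
  Position 3: 'a' vs 'c' => differ
  Position 4: 'd' vs 'd' => same
Total differences (Hamming distance): 4

4


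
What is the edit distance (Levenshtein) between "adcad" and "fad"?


Computing edit distance: "adcad" -> "fad"
DP table:
           f    a    d
      0    1    2    3
  a   1    1    1    2
  d   2    2    2    1
  c   3    3    3    2
  a   4    4    3    3
  d   5    5    4    3
Edit distance = dp[5][3] = 3

3


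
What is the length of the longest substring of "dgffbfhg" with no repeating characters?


Input: "dgffbfhg"
Sliding window (track last position of each char):
  Position 0 ('d'): window [0,0] length 1 -- new best
  Position 1 ('g'): window [0,1] length 2 -- new best
  Position 2 ('f'): window [0,2] length 3 -- new best
  Position 3 ('f'): repeat (last at 2), move window start to 3
  Position 3 ('f'): window [3,3] length 1
  Position 4 ('b'): window [3,4] length 2
  Position 5 ('f'): repeat (last at 3), move window start to 4
  Position 5 ('f'): window [4,5] length 2
  Position 6 ('h'): window [4,6] length 3
  Position 7 ('g'): window [4,7] length 4 -- new best
Longest substring with no repeats: "bfhg" with length 4

4


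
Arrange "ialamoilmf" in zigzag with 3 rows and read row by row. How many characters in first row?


Zigzag "ialamoilmf" into 3 rows:
Placing characters:
  'i' => row 0
  'a' => row 1
  'l' => row 2
  'a' => row 1
  'm' => row 0
  'o' => row 1
  'i' => row 2
  'l' => row 1
  'm' => row 0
  'f' => row 1
Rows:
  Row 0: "imm"
  Row 1: "aaolf"
  Row 2: "li"
First row length: 3

3


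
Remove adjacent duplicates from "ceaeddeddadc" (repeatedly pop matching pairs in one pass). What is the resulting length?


Input: ceaeddeddadc
Stack-based adjacent duplicate removal:
  Read 'c': push. Stack: c
  Read 'e': push. Stack: ce
  Read 'a': push. Stack: cea
  Read 'e': push. Stack: ceae
  Read 'd': push. Stack: ceaed
  Read 'd': matches stack top 'd' => pop. Stack: ceae
  Read 'e': matches stack top 'e' => pop. Stack: cea
  Read 'd': push. Stack: cead
  Read 'd': matches stack top 'd' => pop. Stack: cea
  Read 'a': matches stack top 'a' => pop. Stack: ce
  Read 'd': push. Stack: ced
  Read 'c': push. Stack: cedc
Final stack: "cedc" (length 4)

4


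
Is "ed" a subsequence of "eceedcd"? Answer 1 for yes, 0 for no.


Check if "ed" is a subsequence of "eceedcd"
Greedy scan:
  Position 0 ('e'): matches sub[0] = 'e'
  Position 1 ('c'): no match needed
  Position 2 ('e'): no match needed
  Position 3 ('e'): no match needed
  Position 4 ('d'): matches sub[1] = 'd'
  Position 5 ('c'): no match needed
  Position 6 ('d'): no match needed
All 2 characters matched => is a subsequence

1


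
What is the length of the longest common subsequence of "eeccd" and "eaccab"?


LCS of "eeccd" and "eaccab"
DP table:
           e    a    c    c    a    b
      0    0    0    0    0    0    0
  e   0    1    1    1    1    1    1
  e   0    1    1    1    1    1    1
  c   0    1    1    2    2    2    2
  c   0    1    1    2    3    3    3
  d   0    1    1    2    3    3    3
LCS length = dp[5][6] = 3

3


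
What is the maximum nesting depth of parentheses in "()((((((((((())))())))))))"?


Input: "()((((((((((())))())))))))"
Tracking depth:
  Position 0 '(': depth becomes 1
  Position 1 ')': depth becomes 0
  Position 2 '(': depth becomes 1
  Position 3 '(': depth becomes 2
  Position 4 '(': depth becomes 3
  Position 5 '(': depth becomes 4
  Position 6 '(': depth becomes 5
  Position 7 '(': depth becomes 6
  Position 8 '(': depth becomes 7
  Position 9 '(': depth becomes 8
  Position 10 '(': depth becomes 9
  Position 11 '(': depth becomes 10
  Position 12 '(': depth becomes 11
  Position 13 ')': depth becomes 10
  Position 14 ')': depth becomes 9
  Position 15 ')': depth becomes 8
  Position 16 ')': depth becomes 7
  Position 17 '(': depth becomes 8
  Position 18 ')': depth becomes 7
  Position 19 ')': depth becomes 6
  Position 20 ')': depth becomes 5
  Position 21 ')': depth becomes 4
  Position 22 ')': depth becomes 3
  Position 23 ')': depth becomes 2
  Position 24 ')': depth becomes 1
  Position 25 ')': depth becomes 0
Maximum depth reached: 11

11


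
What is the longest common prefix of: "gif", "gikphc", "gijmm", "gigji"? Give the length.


Words: gif, gikphc, gijmm, gigji
  Position 0: all 'g' => match
  Position 1: all 'i' => match
  Position 2: ('f', 'k', 'j', 'g') => mismatch, stop
LCP = "gi" (length 2)

2


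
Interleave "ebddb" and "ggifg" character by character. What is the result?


Interleaving "ebddb" and "ggifg":
  Position 0: 'e' from first, 'g' from second => "eg"
  Position 1: 'b' from first, 'g' from second => "bg"
  Position 2: 'd' from first, 'i' from second => "di"
  Position 3: 'd' from first, 'f' from second => "df"
  Position 4: 'b' from first, 'g' from second => "bg"
Result: egbgdidfbg

egbgdidfbg


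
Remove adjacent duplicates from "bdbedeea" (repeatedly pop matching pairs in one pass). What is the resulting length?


Input: bdbedeea
Stack-based adjacent duplicate removal:
  Read 'b': push. Stack: b
  Read 'd': push. Stack: bd
  Read 'b': push. Stack: bdb
  Read 'e': push. Stack: bdbe
  Read 'd': push. Stack: bdbed
  Read 'e': push. Stack: bdbede
  Read 'e': matches stack top 'e' => pop. Stack: bdbed
  Read 'a': push. Stack: bdbeda
Final stack: "bdbeda" (length 6)

6


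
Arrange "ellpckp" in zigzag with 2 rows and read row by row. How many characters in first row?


Zigzag "ellpckp" into 2 rows:
Placing characters:
  'e' => row 0
  'l' => row 1
  'l' => row 0
  'p' => row 1
  'c' => row 0
  'k' => row 1
  'p' => row 0
Rows:
  Row 0: "elcp"
  Row 1: "lpk"
First row length: 4

4


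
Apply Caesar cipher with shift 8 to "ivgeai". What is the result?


Caesar cipher: shift "ivgeai" by 8
  'i' (pos 8) + 8 = pos 16 = 'q'
  'v' (pos 21) + 8 = pos 3 = 'd'
  'g' (pos 6) + 8 = pos 14 = 'o'
  'e' (pos 4) + 8 = pos 12 = 'm'
  'a' (pos 0) + 8 = pos 8 = 'i'
  'i' (pos 8) + 8 = pos 16 = 'q'
Result: qdomiq

qdomiq


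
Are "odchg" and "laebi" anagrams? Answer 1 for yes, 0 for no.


Strings: "odchg", "laebi"
Sorted first:  cdgho
Sorted second: abeil
Differ at position 0: 'c' vs 'a' => not anagrams

0


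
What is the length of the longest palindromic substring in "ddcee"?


Input: "ddcee"
Checking substrings for palindromes:
  [0:2] "dd" (len 2) => palindrome
  [3:5] "ee" (len 2) => palindrome
Longest palindromic substring: "dd" with length 2

2


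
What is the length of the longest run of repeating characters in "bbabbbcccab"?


Input: "bbabbbcccab"
Scanning for longest run:
  Position 1 ('b'): continues run of 'b', length=2
  Position 2 ('a'): new char, reset run to 1
  Position 3 ('b'): new char, reset run to 1
  Position 4 ('b'): continues run of 'b', length=2
  Position 5 ('b'): continues run of 'b', length=3
  Position 6 ('c'): new char, reset run to 1
  Position 7 ('c'): continues run of 'c', length=2
  Position 8 ('c'): continues run of 'c', length=3
  Position 9 ('a'): new char, reset run to 1
  Position 10 ('b'): new char, reset run to 1
Longest run: 'b' with length 3

3


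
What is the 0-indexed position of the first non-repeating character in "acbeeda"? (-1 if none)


Input: acbeeda
Character frequencies:
  'a': 2
  'b': 1
  'c': 1
  'd': 1
  'e': 2
Scanning left to right for freq == 1:
  Position 0 ('a'): freq=2, skip
  Position 1 ('c'): unique! => answer = 1

1


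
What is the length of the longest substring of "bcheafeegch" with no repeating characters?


Input: "bcheafeegch"
Sliding window (track last position of each char):
  Position 0 ('b'): window [0,0] length 1 -- new best
  Position 1 ('c'): window [0,1] length 2 -- new best
  Position 2 ('h'): window [0,2] length 3 -- new best
  Position 3 ('e'): window [0,3] length 4 -- new best
  Position 4 ('a'): window [0,4] length 5 -- new best
  Position 5 ('f'): window [0,5] length 6 -- new best
  Position 6 ('e'): repeat (last at 3), move window start to 4
  Position 6 ('e'): window [4,6] length 3
  Position 7 ('e'): repeat (last at 6), move window start to 7
  Position 7 ('e'): window [7,7] length 1
  Position 8 ('g'): window [7,8] length 2
  Position 9 ('c'): window [7,9] length 3
  Position 10 ('h'): window [7,10] length 4
Longest substring with no repeats: "bcheaf" with length 6

6


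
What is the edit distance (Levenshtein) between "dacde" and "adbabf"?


Computing edit distance: "dacde" -> "adbabf"
DP table:
           a    d    b    a    b    f
      0    1    2    3    4    5    6
  d   1    1    1    2    3    4    5
  a   2    1    2    2    2    3    4
  c   3    2    2    3    3    3    4
  d   4    3    2    3    4    4    4
  e   5    4    3    3    4    5    5
Edit distance = dp[5][6] = 5

5


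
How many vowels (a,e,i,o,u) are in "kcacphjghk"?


Input: kcacphjghk
Checking each character:
  'k' at position 0: consonant
  'c' at position 1: consonant
  'a' at position 2: vowel (running total: 1)
  'c' at position 3: consonant
  'p' at position 4: consonant
  'h' at position 5: consonant
  'j' at position 6: consonant
  'g' at position 7: consonant
  'h' at position 8: consonant
  'k' at position 9: consonant
Total vowels: 1

1


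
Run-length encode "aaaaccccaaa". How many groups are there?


Input: aaaaccccaaa
Scanning for consecutive runs:
  Group 1: 'a' x 4 (positions 0-3)
  Group 2: 'c' x 4 (positions 4-7)
  Group 3: 'a' x 3 (positions 8-10)
Total groups: 3

3


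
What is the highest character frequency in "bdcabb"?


Input: bdcabb
Character counts:
  'a': 1
  'b': 3
  'c': 1
  'd': 1
Maximum frequency: 3

3


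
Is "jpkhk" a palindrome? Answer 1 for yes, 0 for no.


Input: jpkhk
Reversed: khkpj
  Compare pos 0 ('j') with pos 4 ('k'): MISMATCH
  Compare pos 1 ('p') with pos 3 ('h'): MISMATCH
Result: not a palindrome

0


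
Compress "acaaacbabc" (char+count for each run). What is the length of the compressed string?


Input: acaaacbabc
Runs:
  'a' x 1 => "a1"
  'c' x 1 => "c1"
  'a' x 3 => "a3"
  'c' x 1 => "c1"
  'b' x 1 => "b1"
  'a' x 1 => "a1"
  'b' x 1 => "b1"
  'c' x 1 => "c1"
Compressed: "a1c1a3c1b1a1b1c1"
Compressed length: 16

16


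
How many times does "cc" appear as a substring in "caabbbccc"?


Searching for "cc" in "caabbbccc"
Scanning each position:
  Position 0: "ca" => no
  Position 1: "aa" => no
  Position 2: "ab" => no
  Position 3: "bb" => no
  Position 4: "bb" => no
  Position 5: "bc" => no
  Position 6: "cc" => MATCH
  Position 7: "cc" => MATCH
Total occurrences: 2

2


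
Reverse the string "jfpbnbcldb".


Input: jfpbnbcldb
Reading characters right to left:
  Position 9: 'b'
  Position 8: 'd'
  Position 7: 'l'
  Position 6: 'c'
  Position 5: 'b'
  Position 4: 'n'
  Position 3: 'b'
  Position 2: 'p'
  Position 1: 'f'
  Position 0: 'j'
Reversed: bdlcbnbpfj

bdlcbnbpfj


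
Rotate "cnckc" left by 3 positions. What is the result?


Input: "cnckc", rotate left by 3
First 3 characters: "cnc"
Remaining characters: "kc"
Concatenate remaining + first: "kc" + "cnc" = "kccnc"

kccnc


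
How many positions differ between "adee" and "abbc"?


Comparing "adee" and "abbc" position by position:
  Position 0: 'a' vs 'a' => same
  Position 1: 'd' vs 'b' => DIFFER
  Position 2: 'e' vs 'b' => DIFFER
  Position 3: 'e' vs 'c' => DIFFER
Positions that differ: 3

3


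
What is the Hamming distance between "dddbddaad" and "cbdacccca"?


Comparing "dddbddaad" and "cbdacccca" position by position:
  Position 0: 'd' vs 'c' => differ
  Position 1: 'd' vs 'b' => differ
  Position 2: 'd' vs 'd' => same
  Position 3: 'b' vs 'a' => differ
  Position 4: 'd' vs 'c' => differ
  Position 5: 'd' vs 'c' => differ
  Position 6: 'a' vs 'c' => differ
  Position 7: 'a' vs 'c' => differ
  Position 8: 'd' vs 'a' => differ
Total differences (Hamming distance): 8

8


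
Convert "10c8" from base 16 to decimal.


Input: "10c8" in base 16
Positional expansion:
  Digit '1' (value 1) x 16^3 = 4096
  Digit '0' (value 0) x 16^2 = 0
  Digit 'c' (value 12) x 16^1 = 192
  Digit '8' (value 8) x 16^0 = 8
Sum = 4296

4296


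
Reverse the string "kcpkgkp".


Input: kcpkgkp
Reading characters right to left:
  Position 6: 'p'
  Position 5: 'k'
  Position 4: 'g'
  Position 3: 'k'
  Position 2: 'p'
  Position 1: 'c'
  Position 0: 'k'
Reversed: pkgkpck

pkgkpck


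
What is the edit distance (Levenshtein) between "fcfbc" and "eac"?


Computing edit distance: "fcfbc" -> "eac"
DP table:
           e    a    c
      0    1    2    3
  f   1    1    2    3
  c   2    2    2    2
  f   3    3    3    3
  b   4    4    4    4
  c   5    5    5    4
Edit distance = dp[5][3] = 4

4


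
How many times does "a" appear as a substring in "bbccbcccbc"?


Searching for "a" in "bbccbcccbc"
Scanning each position:
  Position 0: "b" => no
  Position 1: "b" => no
  Position 2: "c" => no
  Position 3: "c" => no
  Position 4: "b" => no
  Position 5: "c" => no
  Position 6: "c" => no
  Position 7: "c" => no
  Position 8: "b" => no
  Position 9: "c" => no
Total occurrences: 0

0


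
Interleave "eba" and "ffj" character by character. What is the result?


Interleaving "eba" and "ffj":
  Position 0: 'e' from first, 'f' from second => "ef"
  Position 1: 'b' from first, 'f' from second => "bf"
  Position 2: 'a' from first, 'j' from second => "aj"
Result: efbfaj

efbfaj


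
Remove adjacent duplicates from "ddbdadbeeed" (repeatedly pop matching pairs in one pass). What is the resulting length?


Input: ddbdadbeeed
Stack-based adjacent duplicate removal:
  Read 'd': push. Stack: d
  Read 'd': matches stack top 'd' => pop. Stack: (empty)
  Read 'b': push. Stack: b
  Read 'd': push. Stack: bd
  Read 'a': push. Stack: bda
  Read 'd': push. Stack: bdad
  Read 'b': push. Stack: bdadb
  Read 'e': push. Stack: bdadbe
  Read 'e': matches stack top 'e' => pop. Stack: bdadb
  Read 'e': push. Stack: bdadbe
  Read 'd': push. Stack: bdadbed
Final stack: "bdadbed" (length 7)

7


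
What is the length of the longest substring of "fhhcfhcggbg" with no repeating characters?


Input: "fhhcfhcggbg"
Sliding window (track last position of each char):
  Position 0 ('f'): window [0,0] length 1 -- new best
  Position 1 ('h'): window [0,1] length 2 -- new best
  Position 2 ('h'): repeat (last at 1), move window start to 2
  Position 2 ('h'): window [2,2] length 1
  Position 3 ('c'): window [2,3] length 2
  Position 4 ('f'): window [2,4] length 3 -- new best
  Position 5 ('h'): repeat (last at 2), move window start to 3
  Position 5 ('h'): window [3,5] length 3
  Position 6 ('c'): repeat (last at 3), move window start to 4
  Position 6 ('c'): window [4,6] length 3
  Position 7 ('g'): window [4,7] length 4 -- new best
  Position 8 ('g'): repeat (last at 7), move window start to 8
  Position 8 ('g'): window [8,8] length 1
  Position 9 ('b'): window [8,9] length 2
  Position 10 ('g'): repeat (last at 8), move window start to 9
  Position 10 ('g'): window [9,10] length 2
Longest substring with no repeats: "fhcg" with length 4

4


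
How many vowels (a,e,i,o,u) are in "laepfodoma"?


Input: laepfodoma
Checking each character:
  'l' at position 0: consonant
  'a' at position 1: vowel (running total: 1)
  'e' at position 2: vowel (running total: 2)
  'p' at position 3: consonant
  'f' at position 4: consonant
  'o' at position 5: vowel (running total: 3)
  'd' at position 6: consonant
  'o' at position 7: vowel (running total: 4)
  'm' at position 8: consonant
  'a' at position 9: vowel (running total: 5)
Total vowels: 5

5


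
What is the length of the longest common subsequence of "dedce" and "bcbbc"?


LCS of "dedce" and "bcbbc"
DP table:
           b    c    b    b    c
      0    0    0    0    0    0
  d   0    0    0    0    0    0
  e   0    0    0    0    0    0
  d   0    0    0    0    0    0
  c   0    0    1    1    1    1
  e   0    0    1    1    1    1
LCS length = dp[5][5] = 1

1


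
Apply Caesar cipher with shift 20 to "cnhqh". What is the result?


Caesar cipher: shift "cnhqh" by 20
  'c' (pos 2) + 20 = pos 22 = 'w'
  'n' (pos 13) + 20 = pos 7 = 'h'
  'h' (pos 7) + 20 = pos 1 = 'b'
  'q' (pos 16) + 20 = pos 10 = 'k'
  'h' (pos 7) + 20 = pos 1 = 'b'
Result: whbkb

whbkb


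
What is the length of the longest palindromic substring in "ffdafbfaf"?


Input: "ffdafbfaf"
Checking substrings for palindromes:
  [3:8] "afbfa" (len 5) => palindrome
  [4:7] "fbf" (len 3) => palindrome
  [6:9] "faf" (len 3) => palindrome
  [0:2] "ff" (len 2) => palindrome
Longest palindromic substring: "afbfa" with length 5

5


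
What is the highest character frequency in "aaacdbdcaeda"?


Input: aaacdbdcaeda
Character counts:
  'a': 5
  'b': 1
  'c': 2
  'd': 3
  'e': 1
Maximum frequency: 5

5


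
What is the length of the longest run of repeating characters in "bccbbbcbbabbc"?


Input: "bccbbbcbbabbc"
Scanning for longest run:
  Position 1 ('c'): new char, reset run to 1
  Position 2 ('c'): continues run of 'c', length=2
  Position 3 ('b'): new char, reset run to 1
  Position 4 ('b'): continues run of 'b', length=2
  Position 5 ('b'): continues run of 'b', length=3
  Position 6 ('c'): new char, reset run to 1
  Position 7 ('b'): new char, reset run to 1
  Position 8 ('b'): continues run of 'b', length=2
  Position 9 ('a'): new char, reset run to 1
  Position 10 ('b'): new char, reset run to 1
  Position 11 ('b'): continues run of 'b', length=2
  Position 12 ('c'): new char, reset run to 1
Longest run: 'b' with length 3

3


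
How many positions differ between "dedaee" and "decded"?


Comparing "dedaee" and "decded" position by position:
  Position 0: 'd' vs 'd' => same
  Position 1: 'e' vs 'e' => same
  Position 2: 'd' vs 'c' => DIFFER
  Position 3: 'a' vs 'd' => DIFFER
  Position 4: 'e' vs 'e' => same
  Position 5: 'e' vs 'd' => DIFFER
Positions that differ: 3

3


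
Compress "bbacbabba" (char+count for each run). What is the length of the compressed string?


Input: bbacbabba
Runs:
  'b' x 2 => "b2"
  'a' x 1 => "a1"
  'c' x 1 => "c1"
  'b' x 1 => "b1"
  'a' x 1 => "a1"
  'b' x 2 => "b2"
  'a' x 1 => "a1"
Compressed: "b2a1c1b1a1b2a1"
Compressed length: 14

14


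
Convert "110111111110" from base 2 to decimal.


Input: "110111111110" in base 2
Positional expansion:
  Digit '1' (value 1) x 2^11 = 2048
  Digit '1' (value 1) x 2^10 = 1024
  Digit '0' (value 0) x 2^9 = 0
  Digit '1' (value 1) x 2^8 = 256
  Digit '1' (value 1) x 2^7 = 128
  Digit '1' (value 1) x 2^6 = 64
  Digit '1' (value 1) x 2^5 = 32
  Digit '1' (value 1) x 2^4 = 16
  Digit '1' (value 1) x 2^3 = 8
  Digit '1' (value 1) x 2^2 = 4
  Digit '1' (value 1) x 2^1 = 2
  Digit '0' (value 0) x 2^0 = 0
Sum = 3582

3582


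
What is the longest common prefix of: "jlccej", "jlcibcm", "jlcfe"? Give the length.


Words: jlccej, jlcibcm, jlcfe
  Position 0: all 'j' => match
  Position 1: all 'l' => match
  Position 2: all 'c' => match
  Position 3: ('c', 'i', 'f') => mismatch, stop
LCP = "jlc" (length 3)

3


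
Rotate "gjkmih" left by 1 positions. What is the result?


Input: "gjkmih", rotate left by 1
First 1 characters: "g"
Remaining characters: "jkmih"
Concatenate remaining + first: "jkmih" + "g" = "jkmihg"

jkmihg


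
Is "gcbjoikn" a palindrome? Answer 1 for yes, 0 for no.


Input: gcbjoikn
Reversed: nkiojbcg
  Compare pos 0 ('g') with pos 7 ('n'): MISMATCH
  Compare pos 1 ('c') with pos 6 ('k'): MISMATCH
  Compare pos 2 ('b') with pos 5 ('i'): MISMATCH
  Compare pos 3 ('j') with pos 4 ('o'): MISMATCH
Result: not a palindrome

0


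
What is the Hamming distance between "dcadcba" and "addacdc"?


Comparing "dcadcba" and "addacdc" position by position:
  Position 0: 'd' vs 'a' => differ
  Position 1: 'c' vs 'd' => differ
  Position 2: 'a' vs 'd' => differ
  Position 3: 'd' vs 'a' => differ
  Position 4: 'c' vs 'c' => same
  Position 5: 'b' vs 'd' => differ
  Position 6: 'a' vs 'c' => differ
Total differences (Hamming distance): 6

6


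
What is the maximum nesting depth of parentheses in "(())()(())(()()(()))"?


Input: "(())()(())(()()(()))"
Tracking depth:
  Position 0 '(': depth becomes 1
  Position 1 '(': depth becomes 2
  Position 2 ')': depth becomes 1
  Position 3 ')': depth becomes 0
  Position 4 '(': depth becomes 1
  Position 5 ')': depth becomes 0
  Position 6 '(': depth becomes 1
  Position 7 '(': depth becomes 2
  Position 8 ')': depth becomes 1
  Position 9 ')': depth becomes 0
  Position 10 '(': depth becomes 1
  Position 11 '(': depth becomes 2
  Position 12 ')': depth becomes 1
  Position 13 '(': depth becomes 2
  Position 14 ')': depth becomes 1
  Position 15 '(': depth becomes 2
  Position 16 '(': depth becomes 3
  Position 17 ')': depth becomes 2
  Position 18 ')': depth becomes 1
  Position 19 ')': depth becomes 0
Maximum depth reached: 3

3
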